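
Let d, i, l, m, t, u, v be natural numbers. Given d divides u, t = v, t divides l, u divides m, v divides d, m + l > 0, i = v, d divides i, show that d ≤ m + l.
d divides u and u divides m, hence d divides m. i = v and d divides i, hence d divides v. Since v divides d, v = d. Since t = v, t = d. t divides l, so d divides l. Since d divides m, d divides m + l. m + l > 0, so d ≤ m + l.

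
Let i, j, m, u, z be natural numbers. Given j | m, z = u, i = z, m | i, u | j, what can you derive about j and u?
j = u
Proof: Because i = z and m | i, m | z. Since z = u, m | u. Since j | m, j | u. Since u | j, j = u.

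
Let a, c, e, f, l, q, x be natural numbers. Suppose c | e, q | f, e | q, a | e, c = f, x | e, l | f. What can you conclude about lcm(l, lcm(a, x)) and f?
lcm(l, lcm(a, x)) | f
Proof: From e | q and q | f, e | f. From c = f and c | e, f | e. Since e | f, e = f. a | e and x | e, thus lcm(a, x) | e. Because e = f, lcm(a, x) | f. l | f, so lcm(l, lcm(a, x)) | f.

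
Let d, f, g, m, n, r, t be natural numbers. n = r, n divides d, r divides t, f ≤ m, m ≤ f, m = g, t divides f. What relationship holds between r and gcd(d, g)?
r divides gcd(d, g)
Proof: n = r and n divides d, therefore r divides d. f ≤ m and m ≤ f, thus f = m. Since m = g, f = g. t divides f, so t divides g. Since r divides t, r divides g. Since r divides d, r divides gcd(d, g).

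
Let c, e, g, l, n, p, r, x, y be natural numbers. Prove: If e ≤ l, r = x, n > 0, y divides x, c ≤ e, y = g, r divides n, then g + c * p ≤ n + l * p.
r = x and r divides n, hence x divides n. y divides x, so y divides n. n > 0, so y ≤ n. y = g, so g ≤ n. c ≤ e and e ≤ l, hence c ≤ l. By multiplying by a non-negative, c * p ≤ l * p. g ≤ n, so g + c * p ≤ n + l * p.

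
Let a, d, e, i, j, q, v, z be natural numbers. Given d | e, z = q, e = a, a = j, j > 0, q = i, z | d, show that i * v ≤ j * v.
e = a and a = j, so e = j. z | d and d | e, thus z | e. z = q, so q | e. e = j, so q | j. Since j > 0, q ≤ j. Since q = i, i ≤ j. Then i * v ≤ j * v.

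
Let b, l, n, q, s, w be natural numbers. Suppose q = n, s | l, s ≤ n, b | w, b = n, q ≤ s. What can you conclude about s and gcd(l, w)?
s | gcd(l, w)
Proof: From q = n and q ≤ s, n ≤ s. Since s ≤ n, n = s. Since b = n, b = s. b | w, so s | w. s | l, so s | gcd(l, w).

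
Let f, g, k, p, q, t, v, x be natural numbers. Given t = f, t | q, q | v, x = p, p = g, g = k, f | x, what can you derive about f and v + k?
f | v + k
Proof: t | q and q | v, thus t | v. Since t = f, f | v. x = p and p = g, thus x = g. Since g = k, x = k. f | x, so f | k. f | v, so f | v + k.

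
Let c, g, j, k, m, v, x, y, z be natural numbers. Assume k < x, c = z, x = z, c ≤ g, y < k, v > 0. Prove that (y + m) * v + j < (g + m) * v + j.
y < k and k < x, so y < x. x = z, so y < z. c = z and c ≤ g, so z ≤ g. y < z, so y < g. Then y + m < g + m. v > 0, so (y + m) * v < (g + m) * v. Then (y + m) * v + j < (g + m) * v + j.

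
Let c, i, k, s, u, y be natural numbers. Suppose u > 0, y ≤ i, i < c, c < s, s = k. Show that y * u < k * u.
y ≤ i and i < c, therefore y < c. c < s, so y < s. Since s = k, y < k. Since u > 0, by multiplying by a positive, y * u < k * u.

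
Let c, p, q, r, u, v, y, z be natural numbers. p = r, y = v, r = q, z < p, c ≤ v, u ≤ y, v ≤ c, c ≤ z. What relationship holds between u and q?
u < q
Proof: Since p = r and r = q, p = q. y = v and u ≤ y, therefore u ≤ v. c ≤ v and v ≤ c, so c = v. c ≤ z and z < p, so c < p. Since c = v, v < p. Since u ≤ v, u < p. p = q, so u < q.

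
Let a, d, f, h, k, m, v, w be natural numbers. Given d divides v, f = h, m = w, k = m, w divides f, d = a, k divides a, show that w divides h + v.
f = h and w divides f, thus w divides h. k = m and m = w, therefore k = w. Because k divides a, w divides a. Because d = a and d divides v, a divides v. From w divides a, w divides v. Since w divides h, w divides h + v.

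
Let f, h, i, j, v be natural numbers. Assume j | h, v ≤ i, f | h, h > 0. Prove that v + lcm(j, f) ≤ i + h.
j | h and f | h, hence lcm(j, f) | h. Since h > 0, lcm(j, f) ≤ h. v ≤ i, so v + lcm(j, f) ≤ i + h.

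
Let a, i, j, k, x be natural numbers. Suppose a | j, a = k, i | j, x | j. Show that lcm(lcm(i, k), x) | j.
a = k and a | j, hence k | j. Since i | j, lcm(i, k) | j. x | j, so lcm(lcm(i, k), x) | j.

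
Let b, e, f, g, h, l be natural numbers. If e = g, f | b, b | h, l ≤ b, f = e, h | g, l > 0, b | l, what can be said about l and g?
l = g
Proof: Since b | l and l > 0, b ≤ l. Since l ≤ b, l = b. b | h and h | g, thus b | g. f = e and f | b, so e | b. Since e = g, g | b. Since b | g, b = g. Since l = b, l = g.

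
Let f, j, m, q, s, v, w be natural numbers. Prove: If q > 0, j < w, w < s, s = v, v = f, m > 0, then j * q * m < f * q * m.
s = v and v = f, hence s = f. Since j < w and w < s, j < s. Since s = f, j < f. q > 0, so j * q < f * q. Since m > 0, j * q * m < f * q * m.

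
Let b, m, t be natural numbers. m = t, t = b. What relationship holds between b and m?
b = m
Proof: m = t and t = b, thus m = b. Then b = m.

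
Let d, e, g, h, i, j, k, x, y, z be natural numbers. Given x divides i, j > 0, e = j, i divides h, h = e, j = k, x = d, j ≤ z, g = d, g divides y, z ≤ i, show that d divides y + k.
g = d and g divides y, therefore d divides y. Because h = e and e = j, h = j. i divides h, so i divides j. From j > 0, i ≤ j. j ≤ z and z ≤ i, thus j ≤ i. Since i ≤ j, i = j. Since j = k, i = k. x divides i, so x divides k. x = d, so d divides k. Since d divides y, d divides y + k.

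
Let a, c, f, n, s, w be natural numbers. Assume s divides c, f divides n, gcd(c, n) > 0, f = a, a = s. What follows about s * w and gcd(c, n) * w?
s * w ≤ gcd(c, n) * w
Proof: Since f = a and a = s, f = s. f divides n, so s divides n. s divides c, so s divides gcd(c, n). Since gcd(c, n) > 0, s ≤ gcd(c, n). By multiplying by a non-negative, s * w ≤ gcd(c, n) * w.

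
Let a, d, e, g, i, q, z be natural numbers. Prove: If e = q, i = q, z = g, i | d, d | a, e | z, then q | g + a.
z = g and e | z, therefore e | g. Since e = q, q | g. Since i = q and i | d, q | d. d | a, so q | a. Since q | g, q | g + a.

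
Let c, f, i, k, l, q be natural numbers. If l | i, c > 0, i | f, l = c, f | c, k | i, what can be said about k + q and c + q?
k + q ≤ c + q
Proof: i | f and f | c, so i | c. l = c and l | i, so c | i. Since i | c, i = c. Since k | i, k | c. c > 0, so k ≤ c. Then k + q ≤ c + q.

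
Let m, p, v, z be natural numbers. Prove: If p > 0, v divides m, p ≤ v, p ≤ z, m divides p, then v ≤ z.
v divides m and m divides p, hence v divides p. From p > 0, v ≤ p. Since p ≤ v, p = v. From p ≤ z, v ≤ z.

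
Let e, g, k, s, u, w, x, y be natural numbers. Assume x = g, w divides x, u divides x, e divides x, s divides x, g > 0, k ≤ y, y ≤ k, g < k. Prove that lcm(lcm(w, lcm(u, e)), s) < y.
Because u divides x and e divides x, lcm(u, e) divides x. w divides x, so lcm(w, lcm(u, e)) divides x. s divides x, so lcm(lcm(w, lcm(u, e)), s) divides x. Since x = g, lcm(lcm(w, lcm(u, e)), s) divides g. From g > 0, lcm(lcm(w, lcm(u, e)), s) ≤ g. k ≤ y and y ≤ k, therefore k = y. Because g < k, g < y. lcm(lcm(w, lcm(u, e)), s) ≤ g, so lcm(lcm(w, lcm(u, e)), s) < y.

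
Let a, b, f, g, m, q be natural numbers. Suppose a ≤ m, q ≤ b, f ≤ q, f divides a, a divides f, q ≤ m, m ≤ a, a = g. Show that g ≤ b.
m ≤ a and a ≤ m, thus m = a. q ≤ m, so q ≤ a. f divides a and a divides f, therefore f = a. f ≤ q, so a ≤ q. q ≤ a, so q = a. a = g, so q = g. q ≤ b, so g ≤ b.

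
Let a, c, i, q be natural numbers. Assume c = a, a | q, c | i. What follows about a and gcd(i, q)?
a | gcd(i, q)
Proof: Since c = a and c | i, a | i. a | q, so a | gcd(i, q).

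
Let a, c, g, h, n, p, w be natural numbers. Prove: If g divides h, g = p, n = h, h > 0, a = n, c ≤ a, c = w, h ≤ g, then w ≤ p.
Since g divides h and h > 0, g ≤ h. Since h ≤ g, h = g. a = n and n = h, therefore a = h. c = w and c ≤ a, so w ≤ a. Since a = h, w ≤ h. Since h = g, w ≤ g. g = p, so w ≤ p.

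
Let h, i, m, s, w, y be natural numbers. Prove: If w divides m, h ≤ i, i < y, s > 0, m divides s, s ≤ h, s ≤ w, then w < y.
w divides m and m divides s, thus w divides s. Since s > 0, w ≤ s. Since s ≤ w, s = w. s ≤ h and h ≤ i, therefore s ≤ i. Since i < y, s < y. Because s = w, w < y.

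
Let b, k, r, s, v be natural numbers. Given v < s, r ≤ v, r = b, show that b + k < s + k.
Since r = b and r ≤ v, b ≤ v. Because v < s, b < s. Then b + k < s + k.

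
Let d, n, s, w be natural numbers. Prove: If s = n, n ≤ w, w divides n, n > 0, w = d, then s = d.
w divides n and n > 0, thus w ≤ n. n ≤ w, so n = w. Since s = n, s = w. w = d, so s = d.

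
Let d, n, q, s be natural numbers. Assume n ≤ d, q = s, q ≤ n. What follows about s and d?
s ≤ d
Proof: Because q = s and q ≤ n, s ≤ n. Since n ≤ d, s ≤ d.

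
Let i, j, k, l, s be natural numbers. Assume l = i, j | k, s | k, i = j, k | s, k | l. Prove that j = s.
l = i and k | l, therefore k | i. Since i = j, k | j. Since j | k, j = k. k | s and s | k, thus k = s. j = k, so j = s.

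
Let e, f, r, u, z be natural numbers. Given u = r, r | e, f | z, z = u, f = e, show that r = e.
z = u and u = r, thus z = r. f = e and f | z, so e | z. Since z = r, e | r. r | e, so r = e.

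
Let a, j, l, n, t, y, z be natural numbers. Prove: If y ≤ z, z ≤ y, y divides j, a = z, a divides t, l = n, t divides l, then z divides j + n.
y ≤ z and z ≤ y, so y = z. y divides j, so z divides j. a = z and a divides t, therefore z divides t. From l = n and t divides l, t divides n. Since z divides t, z divides n. Since z divides j, z divides j + n.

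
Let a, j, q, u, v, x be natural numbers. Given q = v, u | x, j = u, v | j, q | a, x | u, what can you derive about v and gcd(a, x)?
v | gcd(a, x)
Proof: Because q = v and q | a, v | a. u | x and x | u, thus u = x. j = u and v | j, hence v | u. Since u = x, v | x. Since v | a, v | gcd(a, x).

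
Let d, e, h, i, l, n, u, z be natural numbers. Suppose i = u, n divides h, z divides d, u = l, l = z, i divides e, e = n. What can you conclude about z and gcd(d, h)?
z divides gcd(d, h)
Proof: From i = u and u = l, i = l. From e = n and i divides e, i divides n. Since n divides h, i divides h. From i = l, l divides h. l = z, so z divides h. z divides d, so z divides gcd(d, h).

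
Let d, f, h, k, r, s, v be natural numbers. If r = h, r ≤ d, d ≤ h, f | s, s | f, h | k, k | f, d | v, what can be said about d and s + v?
d | s + v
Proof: From r = h and r ≤ d, h ≤ d. d ≤ h, so h = d. f | s and s | f, thus f = s. h | k and k | f, therefore h | f. Because f = s, h | s. h = d, so d | s. Since d | v, d | s + v.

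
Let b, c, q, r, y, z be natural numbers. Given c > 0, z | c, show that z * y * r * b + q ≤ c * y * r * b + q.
z | c and c > 0, thus z ≤ c. Then z * y ≤ c * y. Then z * y * r ≤ c * y * r. Then z * y * r * b ≤ c * y * r * b. Then z * y * r * b + q ≤ c * y * r * b + q.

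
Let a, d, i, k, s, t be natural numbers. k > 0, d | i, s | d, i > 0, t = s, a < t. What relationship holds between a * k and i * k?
a * k < i * k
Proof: t = s and a < t, hence a < s. s | d and d | i, therefore s | i. i > 0, so s ≤ i. a < s, so a < i. Since k > 0, a * k < i * k.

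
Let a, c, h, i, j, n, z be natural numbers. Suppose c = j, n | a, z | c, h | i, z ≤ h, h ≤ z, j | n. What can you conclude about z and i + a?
z | i + a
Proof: From h ≤ z and z ≤ h, h = z. Since h | i, z | i. c = j and z | c, hence z | j. j | n, so z | n. Because n | a, z | a. z | i, so z | i + a.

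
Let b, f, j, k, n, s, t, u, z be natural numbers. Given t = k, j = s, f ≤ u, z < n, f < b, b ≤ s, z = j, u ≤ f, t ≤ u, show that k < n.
u ≤ f and f ≤ u, thus u = f. Since t ≤ u, t ≤ f. Since t = k, k ≤ f. f < b and b ≤ s, so f < s. Since k ≤ f, k < s. Because z = j and j = s, z = s. Since z < n, s < n. Since k < s, k < n.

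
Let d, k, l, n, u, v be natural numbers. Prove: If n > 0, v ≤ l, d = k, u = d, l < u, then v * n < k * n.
u = d and d = k, thus u = k. l < u, so l < k. v ≤ l, so v < k. Combined with n > 0, by multiplying by a positive, v * n < k * n.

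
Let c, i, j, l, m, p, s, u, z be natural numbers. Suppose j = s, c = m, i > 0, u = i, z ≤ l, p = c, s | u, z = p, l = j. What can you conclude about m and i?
m ≤ i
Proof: p = c and c = m, thus p = m. Because l = j and z ≤ l, z ≤ j. z = p, so p ≤ j. Since j = s, p ≤ s. p = m, so m ≤ s. Since u = i and s | u, s | i. i > 0, so s ≤ i. Since m ≤ s, m ≤ i.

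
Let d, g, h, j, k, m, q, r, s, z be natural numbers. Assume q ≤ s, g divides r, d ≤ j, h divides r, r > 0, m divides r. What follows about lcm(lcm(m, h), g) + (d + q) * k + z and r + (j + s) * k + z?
lcm(lcm(m, h), g) + (d + q) * k + z ≤ r + (j + s) * k + z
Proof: m divides r and h divides r, so lcm(m, h) divides r. g divides r, so lcm(lcm(m, h), g) divides r. Since r > 0, lcm(lcm(m, h), g) ≤ r. d ≤ j and q ≤ s, so d + q ≤ j + s. By multiplying by a non-negative, (d + q) * k ≤ (j + s) * k. Then (d + q) * k + z ≤ (j + s) * k + z. lcm(lcm(m, h), g) ≤ r, so lcm(lcm(m, h), g) + (d + q) * k + z ≤ r + (j + s) * k + z.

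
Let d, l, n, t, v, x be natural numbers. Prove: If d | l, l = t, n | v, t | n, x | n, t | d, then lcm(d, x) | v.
Since l = t and d | l, d | t. t | d, so t = d. t | n, so d | n. x | n, so lcm(d, x) | n. From n | v, lcm(d, x) | v.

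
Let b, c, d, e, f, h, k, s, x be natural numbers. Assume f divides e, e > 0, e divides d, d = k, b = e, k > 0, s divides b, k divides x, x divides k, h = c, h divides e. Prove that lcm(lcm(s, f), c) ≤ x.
k divides x and x divides k, therefore k = x. b = e and s divides b, so s divides e. From f divides e, lcm(s, f) divides e. h = c and h divides e, hence c divides e. Because lcm(s, f) divides e, lcm(lcm(s, f), c) divides e. Since e > 0, lcm(lcm(s, f), c) ≤ e. Because d = k and e divides d, e divides k. Since k > 0, e ≤ k. Since lcm(lcm(s, f), c) ≤ e, lcm(lcm(s, f), c) ≤ k. Since k = x, lcm(lcm(s, f), c) ≤ x.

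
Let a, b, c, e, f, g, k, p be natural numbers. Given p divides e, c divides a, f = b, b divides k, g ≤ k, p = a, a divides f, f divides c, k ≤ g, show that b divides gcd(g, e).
From k ≤ g and g ≤ k, k = g. Since b divides k, b divides g. Since f divides c and c divides a, f divides a. a divides f, so a = f. p = a, so p = f. Since p divides e, f divides e. f = b, so b divides e. From b divides g, b divides gcd(g, e).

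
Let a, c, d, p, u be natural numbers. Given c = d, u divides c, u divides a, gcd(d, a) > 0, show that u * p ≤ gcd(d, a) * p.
Because c = d and u divides c, u divides d. Since u divides a, u divides gcd(d, a). Since gcd(d, a) > 0, u ≤ gcd(d, a). By multiplying by a non-negative, u * p ≤ gcd(d, a) * p.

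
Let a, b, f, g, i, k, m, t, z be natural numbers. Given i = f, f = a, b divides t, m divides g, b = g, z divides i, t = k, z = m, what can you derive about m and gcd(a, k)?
m divides gcd(a, k)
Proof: Because i = f and f = a, i = a. z = m and z divides i, hence m divides i. i = a, so m divides a. From b = g and b divides t, g divides t. t = k, so g divides k. m divides g, so m divides k. m divides a, so m divides gcd(a, k).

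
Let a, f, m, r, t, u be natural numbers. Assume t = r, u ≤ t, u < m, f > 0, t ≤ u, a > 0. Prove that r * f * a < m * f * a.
From u ≤ t and t ≤ u, u = t. Since t = r, u = r. Because u < m, r < m. Since f > 0, by multiplying by a positive, r * f < m * f. Since a > 0, by multiplying by a positive, r * f * a < m * f * a.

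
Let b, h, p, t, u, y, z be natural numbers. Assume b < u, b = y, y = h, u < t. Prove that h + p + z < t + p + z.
b = y and y = h, so b = h. b < u, so h < u. u < t, so h < t. Then h + p < t + p. Then h + p + z < t + p + z.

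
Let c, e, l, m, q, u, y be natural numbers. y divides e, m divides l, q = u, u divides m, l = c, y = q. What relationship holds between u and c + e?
u divides c + e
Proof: u divides m and m divides l, therefore u divides l. Since l = c, u divides c. y = q and q = u, therefore y = u. y divides e, so u divides e. Since u divides c, u divides c + e.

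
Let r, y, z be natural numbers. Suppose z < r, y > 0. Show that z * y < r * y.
Because z < r and y > 0, by multiplying by a positive, z * y < r * y.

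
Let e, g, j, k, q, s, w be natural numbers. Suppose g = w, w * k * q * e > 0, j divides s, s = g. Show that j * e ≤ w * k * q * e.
From s = g and g = w, s = w. Since j divides s, j divides w. Then j divides w * k. Then j divides w * k * q. Then j * e divides w * k * q * e. w * k * q * e > 0, so j * e ≤ w * k * q * e.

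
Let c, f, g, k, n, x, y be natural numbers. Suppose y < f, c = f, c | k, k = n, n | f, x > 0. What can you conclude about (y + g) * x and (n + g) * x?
(y + g) * x < (n + g) * x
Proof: c = f and c | k, hence f | k. k = n, so f | n. n | f, so f = n. Because y < f, y < n. Then y + g < n + g. From x > 0, (y + g) * x < (n + g) * x.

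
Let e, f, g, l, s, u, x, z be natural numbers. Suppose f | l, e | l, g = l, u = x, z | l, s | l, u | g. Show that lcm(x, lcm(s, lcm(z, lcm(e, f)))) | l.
g = l and u | g, therefore u | l. Since u = x, x | l. Because e | l and f | l, lcm(e, f) | l. Since z | l, lcm(z, lcm(e, f)) | l. Since s | l, lcm(s, lcm(z, lcm(e, f))) | l. x | l, so lcm(x, lcm(s, lcm(z, lcm(e, f)))) | l.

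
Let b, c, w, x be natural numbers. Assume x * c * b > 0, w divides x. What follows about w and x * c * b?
w ≤ x * c * b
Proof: w divides x, thus w divides x * c. Then w divides x * c * b. Since x * c * b > 0, w ≤ x * c * b.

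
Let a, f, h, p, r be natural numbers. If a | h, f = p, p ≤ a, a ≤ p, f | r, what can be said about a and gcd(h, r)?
a | gcd(h, r)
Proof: Since p ≤ a and a ≤ p, p = a. f = p, so f = a. f | r, so a | r. Since a | h, a | gcd(h, r).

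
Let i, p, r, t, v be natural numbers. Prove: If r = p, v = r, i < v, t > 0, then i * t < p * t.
v = r and r = p, therefore v = p. i < v, so i < p. Combining with t > 0, by multiplying by a positive, i * t < p * t.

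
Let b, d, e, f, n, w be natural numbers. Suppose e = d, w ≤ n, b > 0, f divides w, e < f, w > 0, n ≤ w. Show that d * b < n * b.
Because w ≤ n and n ≤ w, w = n. Since f divides w and w > 0, f ≤ w. Since e < f, e < w. w = n, so e < n. e = d, so d < n. Using b > 0, by multiplying by a positive, d * b < n * b.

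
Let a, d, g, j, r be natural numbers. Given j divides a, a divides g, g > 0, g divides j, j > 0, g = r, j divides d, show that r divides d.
j divides a and a divides g, thus j divides g. Since g > 0, j ≤ g. g divides j and j > 0, thus g ≤ j. Since j ≤ g, j = g. g = r, so j = r. j divides d, so r divides d.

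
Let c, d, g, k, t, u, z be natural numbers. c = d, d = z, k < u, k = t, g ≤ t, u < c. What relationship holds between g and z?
g < z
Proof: c = d and d = z, thus c = z. k < u and u < c, hence k < c. k = t, so t < c. g ≤ t, so g < c. c = z, so g < z.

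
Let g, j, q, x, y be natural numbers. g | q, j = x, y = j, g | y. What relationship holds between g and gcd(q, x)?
g | gcd(q, x)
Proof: y = j and g | y, therefore g | j. j = x, so g | x. Because g | q, g | gcd(q, x).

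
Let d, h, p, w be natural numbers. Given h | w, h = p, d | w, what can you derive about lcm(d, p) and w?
lcm(d, p) | w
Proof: h = p and h | w, hence p | w. Since d | w, lcm(d, p) | w.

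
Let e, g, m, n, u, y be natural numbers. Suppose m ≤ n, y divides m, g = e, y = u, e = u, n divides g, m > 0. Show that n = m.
g = e and e = u, thus g = u. Since n divides g, n divides u. Because y = u and y divides m, u divides m. n divides u, so n divides m. Since m > 0, n ≤ m. Since m ≤ n, n = m.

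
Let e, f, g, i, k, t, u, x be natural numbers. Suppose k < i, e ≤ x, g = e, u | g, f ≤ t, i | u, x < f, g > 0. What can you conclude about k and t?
k < t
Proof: i | u and u | g, thus i | g. From g > 0, i ≤ g. g = e, so i ≤ e. e ≤ x, so i ≤ x. x < f and f ≤ t, therefore x < t. Since i ≤ x, i < t. Since k < i, k < t.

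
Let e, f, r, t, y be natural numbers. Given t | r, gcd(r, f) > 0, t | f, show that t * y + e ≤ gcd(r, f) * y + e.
t | r and t | f, so t | gcd(r, f). From gcd(r, f) > 0, t ≤ gcd(r, f). Then t * y ≤ gcd(r, f) * y. Then t * y + e ≤ gcd(r, f) * y + e.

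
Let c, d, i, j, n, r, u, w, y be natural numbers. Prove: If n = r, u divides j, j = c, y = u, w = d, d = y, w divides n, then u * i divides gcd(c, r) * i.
j = c and u divides j, therefore u divides c. From w = d and d = y, w = y. Since y = u, w = u. Because n = r and w divides n, w divides r. w = u, so u divides r. u divides c, so u divides gcd(c, r). Then u * i divides gcd(c, r) * i.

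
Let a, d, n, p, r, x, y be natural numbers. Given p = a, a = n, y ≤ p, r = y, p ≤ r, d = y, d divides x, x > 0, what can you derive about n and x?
n ≤ x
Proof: Since p = a and a = n, p = n. From r = y and p ≤ r, p ≤ y. y ≤ p, so y = p. d = y and d divides x, so y divides x. Since y = p, p divides x. Since x > 0, p ≤ x. Since p = n, n ≤ x.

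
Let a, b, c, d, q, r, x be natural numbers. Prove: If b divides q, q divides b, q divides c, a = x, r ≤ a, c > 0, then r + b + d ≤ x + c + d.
Because a = x and r ≤ a, r ≤ x. Because q divides b and b divides q, q = b. q divides c, so b divides c. From c > 0, b ≤ c. Then b + d ≤ c + d. r ≤ x, so r + b + d ≤ x + c + d.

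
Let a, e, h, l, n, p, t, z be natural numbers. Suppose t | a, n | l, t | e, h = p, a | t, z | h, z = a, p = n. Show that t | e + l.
a | t and t | a, therefore a = t. z = a, so z = t. Since h = p and p = n, h = n. Since z | h, z | n. n | l, so z | l. z = t, so t | l. Since t | e, t | e + l.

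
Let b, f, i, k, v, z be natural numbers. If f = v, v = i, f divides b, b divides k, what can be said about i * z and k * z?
i * z divides k * z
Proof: Because f divides b and b divides k, f divides k. f = v, so v divides k. Since v = i, i divides k. Then i * z divides k * z.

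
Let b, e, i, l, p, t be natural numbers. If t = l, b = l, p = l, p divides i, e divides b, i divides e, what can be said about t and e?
t = e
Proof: p divides i and i divides e, therefore p divides e. From p = l, l divides e. From b = l and e divides b, e divides l. Since l divides e, l = e. t = l, so t = e.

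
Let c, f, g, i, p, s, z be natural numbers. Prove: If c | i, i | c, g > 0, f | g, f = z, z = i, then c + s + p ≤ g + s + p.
f = z and z = i, hence f = i. Because i | c and c | i, i = c. f = i, so f = c. Since f | g and g > 0, f ≤ g. From f = c, c ≤ g. Then c + s ≤ g + s. Then c + s + p ≤ g + s + p.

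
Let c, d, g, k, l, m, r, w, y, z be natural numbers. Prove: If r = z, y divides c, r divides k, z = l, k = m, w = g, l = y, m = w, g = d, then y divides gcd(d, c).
k = m and m = w, hence k = w. Since w = g, k = g. g = d, so k = d. r = z and r divides k, thus z divides k. z = l, so l divides k. k = d, so l divides d. l = y, so y divides d. y divides c, so y divides gcd(d, c).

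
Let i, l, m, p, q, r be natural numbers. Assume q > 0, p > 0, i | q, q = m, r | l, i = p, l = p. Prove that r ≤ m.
l = p and r | l, thus r | p. p > 0, so r ≤ p. Because i = p and i | q, p | q. q > 0, so p ≤ q. Because q = m, p ≤ m. r ≤ p, so r ≤ m.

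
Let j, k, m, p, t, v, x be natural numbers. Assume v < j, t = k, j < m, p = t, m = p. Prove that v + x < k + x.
From p = t and t = k, p = k. From v < j and j < m, v < m. Because m = p, v < p. Since p = k, v < k. Then v + x < k + x.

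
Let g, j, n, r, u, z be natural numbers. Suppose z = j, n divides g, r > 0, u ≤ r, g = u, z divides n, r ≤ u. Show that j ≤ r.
u ≤ r and r ≤ u, thus u = r. Because g = u, g = r. Since n divides g, n divides r. Because z divides n, z divides r. Since r > 0, z ≤ r. Since z = j, j ≤ r.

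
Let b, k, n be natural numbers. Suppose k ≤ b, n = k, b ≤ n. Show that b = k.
n = k and b ≤ n, hence b ≤ k. k ≤ b, so k = b. Then b = k.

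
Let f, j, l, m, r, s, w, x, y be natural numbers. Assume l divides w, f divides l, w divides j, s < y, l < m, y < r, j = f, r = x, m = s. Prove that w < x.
From j = f and w divides j, w divides f. Since f divides l, w divides l. Since l divides w, l = w. m = s and l < m, thus l < s. Since l = w, w < s. Since s < y and y < r, s < r. Since r = x, s < x. Since w < s, w < x.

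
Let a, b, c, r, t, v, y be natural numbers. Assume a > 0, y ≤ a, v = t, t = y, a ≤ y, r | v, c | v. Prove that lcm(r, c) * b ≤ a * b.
v = t and t = y, so v = y. y ≤ a and a ≤ y, thus y = a. Since v = y, v = a. r | v and c | v, thus lcm(r, c) | v. Since v = a, lcm(r, c) | a. Since a > 0, lcm(r, c) ≤ a. Then lcm(r, c) * b ≤ a * b.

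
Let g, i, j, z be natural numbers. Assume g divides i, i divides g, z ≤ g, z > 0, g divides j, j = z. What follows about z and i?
z = i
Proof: Since j = z and g divides j, g divides z. z > 0, so g ≤ z. From z ≤ g, z = g. From g divides i and i divides g, g = i. Since z = g, z = i.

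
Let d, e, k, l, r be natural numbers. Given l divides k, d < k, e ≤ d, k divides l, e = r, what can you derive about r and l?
r < l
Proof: From k divides l and l divides k, k = l. d < k, so d < l. Since e ≤ d, e < l. Because e = r, r < l.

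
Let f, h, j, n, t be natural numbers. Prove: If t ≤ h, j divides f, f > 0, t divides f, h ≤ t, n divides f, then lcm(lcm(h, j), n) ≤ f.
Since t ≤ h and h ≤ t, t = h. Since t divides f, h divides f. j divides f, so lcm(h, j) divides f. n divides f, so lcm(lcm(h, j), n) divides f. Since f > 0, lcm(lcm(h, j), n) ≤ f.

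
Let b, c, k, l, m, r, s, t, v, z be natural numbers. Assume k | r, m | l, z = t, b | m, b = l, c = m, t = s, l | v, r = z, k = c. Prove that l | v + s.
b = l and b | m, hence l | m. m | l, so m = l. r = z and z = t, hence r = t. From k = c and c = m, k = m. Since k | r, m | r. r = t, so m | t. Because m = l, l | t. Since t = s, l | s. From l | v, l | v + s.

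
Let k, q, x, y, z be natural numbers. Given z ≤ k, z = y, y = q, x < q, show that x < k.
z = y and y = q, therefore z = q. Since z ≤ k, q ≤ k. x < q, so x < k.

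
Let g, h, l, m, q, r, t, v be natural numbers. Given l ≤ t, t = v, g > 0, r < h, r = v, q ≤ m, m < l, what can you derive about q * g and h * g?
q * g < h * g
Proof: Because t = v and l ≤ t, l ≤ v. Since m < l, m < v. Because r = v and r < h, v < h. m < v, so m < h. Since q ≤ m, q < h. Since g > 0, by multiplying by a positive, q * g < h * g.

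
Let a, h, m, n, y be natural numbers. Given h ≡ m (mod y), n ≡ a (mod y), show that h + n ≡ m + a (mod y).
From h ≡ m (mod y) and n ≡ a (mod y), by adding congruences, h + n ≡ m + a (mod y).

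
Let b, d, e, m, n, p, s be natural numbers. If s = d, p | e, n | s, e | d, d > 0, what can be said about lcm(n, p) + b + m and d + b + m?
lcm(n, p) + b + m ≤ d + b + m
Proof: s = d and n | s, so n | d. p | e and e | d, hence p | d. n | d, so lcm(n, p) | d. Since d > 0, lcm(n, p) ≤ d. Then lcm(n, p) + b ≤ d + b. Then lcm(n, p) + b + m ≤ d + b + m.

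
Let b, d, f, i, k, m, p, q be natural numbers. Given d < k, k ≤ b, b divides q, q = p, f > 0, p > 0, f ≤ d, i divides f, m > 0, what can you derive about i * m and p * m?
i * m < p * m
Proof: i divides f and f > 0, so i ≤ f. From d < k and k ≤ b, d < b. Because q = p and b divides q, b divides p. p > 0, so b ≤ p. d < b, so d < p. Since f ≤ d, f < p. Since i ≤ f, i < p. Using m > 0 and multiplying by a positive, i * m < p * m.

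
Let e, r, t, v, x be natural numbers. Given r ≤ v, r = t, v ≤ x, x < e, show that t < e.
r = t and r ≤ v, thus t ≤ v. Since v ≤ x, t ≤ x. x < e, so t < e.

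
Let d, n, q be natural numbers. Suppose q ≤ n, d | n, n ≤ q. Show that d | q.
n ≤ q and q ≤ n, hence n = q. From d | n, d | q.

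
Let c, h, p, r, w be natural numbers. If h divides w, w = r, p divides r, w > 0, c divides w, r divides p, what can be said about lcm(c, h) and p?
lcm(c, h) ≤ p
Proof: Since r divides p and p divides r, r = p. Because w = r, w = p. c divides w and h divides w, so lcm(c, h) divides w. w > 0, so lcm(c, h) ≤ w. w = p, so lcm(c, h) ≤ p.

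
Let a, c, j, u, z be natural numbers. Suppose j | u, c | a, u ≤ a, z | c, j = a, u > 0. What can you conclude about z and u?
z | u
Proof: Since j = a and j | u, a | u. Because u > 0, a ≤ u. From u ≤ a, a = u. z | c and c | a, thus z | a. a = u, so z | u.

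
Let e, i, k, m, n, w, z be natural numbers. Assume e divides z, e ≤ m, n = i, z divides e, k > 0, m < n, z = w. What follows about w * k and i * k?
w * k < i * k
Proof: Since e divides z and z divides e, e = z. Since z = w, e = w. e ≤ m and m < n, therefore e < n. e = w, so w < n. Since n = i, w < i. Using k > 0, by multiplying by a positive, w * k < i * k.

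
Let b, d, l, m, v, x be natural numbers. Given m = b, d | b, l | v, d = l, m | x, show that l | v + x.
d = l and d | b, hence l | b. Because m = b and m | x, b | x. Since l | b, l | x. Since l | v, l | v + x.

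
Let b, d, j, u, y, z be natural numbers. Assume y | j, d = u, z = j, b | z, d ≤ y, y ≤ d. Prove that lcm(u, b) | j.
y ≤ d and d ≤ y, thus y = d. Since d = u, y = u. Since y | j, u | j. Since z = j and b | z, b | j. u | j, so lcm(u, b) | j.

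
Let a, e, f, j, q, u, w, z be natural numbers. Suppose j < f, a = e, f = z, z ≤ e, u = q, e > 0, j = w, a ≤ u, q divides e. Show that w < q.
a = e and a ≤ u, thus e ≤ u. Since u = q, e ≤ q. q divides e and e > 0, therefore q ≤ e. Since e ≤ q, e = q. From f = z and j < f, j < z. From j = w, w < z. z ≤ e, so w < e. Because e = q, w < q.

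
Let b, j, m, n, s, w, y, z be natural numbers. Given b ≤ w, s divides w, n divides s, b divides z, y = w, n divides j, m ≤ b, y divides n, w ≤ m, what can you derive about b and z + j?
b divides z + j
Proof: n divides s and s divides w, hence n divides w. y = w and y divides n, so w divides n. n divides w, so n = w. w ≤ m and m ≤ b, so w ≤ b. Since b ≤ w, w = b. n = w, so n = b. n divides j, so b divides j. b divides z, so b divides z + j.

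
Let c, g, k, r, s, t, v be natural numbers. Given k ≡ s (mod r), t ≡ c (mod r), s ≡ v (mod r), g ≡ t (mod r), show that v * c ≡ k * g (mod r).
Since k ≡ s (mod r) and s ≡ v (mod r), k ≡ v (mod r). g ≡ t (mod r) and t ≡ c (mod r), so g ≡ c (mod r). k ≡ v (mod r), so k * g ≡ v * c (mod r). Then v * c ≡ k * g (mod r).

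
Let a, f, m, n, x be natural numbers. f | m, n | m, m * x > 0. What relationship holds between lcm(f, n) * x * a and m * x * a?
lcm(f, n) * x * a ≤ m * x * a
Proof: f | m and n | m, therefore lcm(f, n) | m. Then lcm(f, n) * x | m * x. m * x > 0, so lcm(f, n) * x ≤ m * x. Then lcm(f, n) * x * a ≤ m * x * a.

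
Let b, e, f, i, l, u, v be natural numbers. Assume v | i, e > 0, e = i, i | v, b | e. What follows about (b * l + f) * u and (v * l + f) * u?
(b * l + f) * u ≤ (v * l + f) * u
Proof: i | v and v | i, therefore i = v. Since e = i, e = v. Since b | e and e > 0, b ≤ e. e = v, so b ≤ v. Then b * l ≤ v * l. Then b * l + f ≤ v * l + f. Then (b * l + f) * u ≤ (v * l + f) * u.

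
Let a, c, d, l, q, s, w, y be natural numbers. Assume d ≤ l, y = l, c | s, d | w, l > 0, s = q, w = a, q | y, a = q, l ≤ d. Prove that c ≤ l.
From y = l and q | y, q | l. d ≤ l and l ≤ d, so d = l. w = a and a = q, so w = q. d | w, so d | q. d = l, so l | q. q | l, so q = l. Since s = q, s = l. c | s, so c | l. l > 0, so c ≤ l.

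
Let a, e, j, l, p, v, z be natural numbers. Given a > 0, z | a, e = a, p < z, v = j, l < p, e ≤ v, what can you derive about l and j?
l < j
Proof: z | a and a > 0, therefore z ≤ a. Since p < z, p < a. v = j and e ≤ v, thus e ≤ j. From e = a, a ≤ j. p < a, so p < j. l < p, so l < j.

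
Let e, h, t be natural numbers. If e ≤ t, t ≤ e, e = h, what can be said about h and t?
h = t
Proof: Since t ≤ e and e ≤ t, t = e. e = h, so t = h. Then h = t.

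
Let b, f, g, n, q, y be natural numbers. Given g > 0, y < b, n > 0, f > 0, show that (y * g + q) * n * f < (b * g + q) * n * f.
y < b and g > 0, thus y * g < b * g. Then y * g + q < b * g + q. n > 0, so (y * g + q) * n < (b * g + q) * n. f > 0, so (y * g + q) * n * f < (b * g + q) * n * f.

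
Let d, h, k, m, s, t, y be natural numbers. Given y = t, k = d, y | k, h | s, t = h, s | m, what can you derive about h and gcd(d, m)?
h | gcd(d, m)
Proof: Because y = t and t = h, y = h. Since k = d and y | k, y | d. y = h, so h | d. h | s and s | m, therefore h | m. Since h | d, h | gcd(d, m).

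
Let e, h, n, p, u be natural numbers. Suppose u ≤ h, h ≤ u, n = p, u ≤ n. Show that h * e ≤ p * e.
From u ≤ h and h ≤ u, u = h. n = p and u ≤ n, therefore u ≤ p. u = h, so h ≤ p. By multiplying by a non-negative, h * e ≤ p * e.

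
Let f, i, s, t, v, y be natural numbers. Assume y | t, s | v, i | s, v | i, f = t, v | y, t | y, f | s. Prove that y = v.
From t | y and y | t, t = y. f = t, so f = y. From v | i and i | s, v | s. Because s | v, s = v. Because f | s, f | v. f = y, so y | v. v | y, so y = v.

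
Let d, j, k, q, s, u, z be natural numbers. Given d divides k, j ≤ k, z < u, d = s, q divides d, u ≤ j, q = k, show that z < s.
Because q = k and q divides d, k divides d. Since d divides k, k = d. Since d = s, k = s. z < u and u ≤ j, thus z < j. Since j ≤ k, z < k. Since k = s, z < s.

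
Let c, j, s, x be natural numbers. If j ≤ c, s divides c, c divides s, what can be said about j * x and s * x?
j * x ≤ s * x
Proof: c divides s and s divides c, therefore c = s. Since j ≤ c, j ≤ s. By multiplying by a non-negative, j * x ≤ s * x.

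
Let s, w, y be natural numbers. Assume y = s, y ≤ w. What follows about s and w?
s ≤ w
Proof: Because y = s and y ≤ w, by substitution, s ≤ w.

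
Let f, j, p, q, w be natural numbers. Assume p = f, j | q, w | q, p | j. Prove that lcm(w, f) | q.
p = f and p | j, so f | j. j | q, so f | q. Since w | q, lcm(w, f) | q.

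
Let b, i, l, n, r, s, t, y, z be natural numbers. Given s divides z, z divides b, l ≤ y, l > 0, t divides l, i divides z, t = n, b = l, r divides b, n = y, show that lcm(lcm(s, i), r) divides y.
t = n and t divides l, thus n divides l. Because n = y, y divides l. Since l > 0, y ≤ l. l ≤ y, so l = y. From s divides z and i divides z, lcm(s, i) divides z. z divides b, so lcm(s, i) divides b. Since r divides b, lcm(lcm(s, i), r) divides b. Since b = l, lcm(lcm(s, i), r) divides l. Since l = y, lcm(lcm(s, i), r) divides y.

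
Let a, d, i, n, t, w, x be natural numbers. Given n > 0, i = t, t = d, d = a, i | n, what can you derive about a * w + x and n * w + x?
a * w + x ≤ n * w + x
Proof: i = t and t = d, therefore i = d. d = a, so i = a. i | n and n > 0, therefore i ≤ n. Because i = a, a ≤ n. Then a * w ≤ n * w. Then a * w + x ≤ n * w + x.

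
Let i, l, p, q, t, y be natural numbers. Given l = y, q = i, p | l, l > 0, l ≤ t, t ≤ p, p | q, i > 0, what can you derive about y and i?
y ≤ i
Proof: p | l and l > 0, therefore p ≤ l. Since l ≤ t and t ≤ p, l ≤ p. p ≤ l, so p = l. q = i and p | q, so p | i. p = l, so l | i. Since i > 0, l ≤ i. l = y, so y ≤ i.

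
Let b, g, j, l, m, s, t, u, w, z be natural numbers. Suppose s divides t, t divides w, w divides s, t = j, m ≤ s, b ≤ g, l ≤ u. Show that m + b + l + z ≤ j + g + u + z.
Since t divides w and w divides s, t divides s. s divides t, so s = t. Since t = j, s = j. Since m ≤ s, m ≤ j. b ≤ g, so m + b ≤ j + g. l ≤ u, so m + b + l ≤ j + g + u. Then m + b + l + z ≤ j + g + u + z.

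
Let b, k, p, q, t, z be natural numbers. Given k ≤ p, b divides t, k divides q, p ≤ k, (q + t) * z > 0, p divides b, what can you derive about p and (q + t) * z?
p ≤ (q + t) * z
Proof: k ≤ p and p ≤ k, hence k = p. k divides q, so p divides q. From p divides b and b divides t, p divides t. From p divides q, p divides q + t. Then p divides (q + t) * z. Since (q + t) * z > 0, p ≤ (q + t) * z.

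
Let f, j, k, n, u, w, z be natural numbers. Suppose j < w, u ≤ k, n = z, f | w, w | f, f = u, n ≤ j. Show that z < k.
w | f and f | w, hence w = f. Since f = u, w = u. j < w, so j < u. From n ≤ j, n < u. Since n = z, z < u. u ≤ k, so z < k.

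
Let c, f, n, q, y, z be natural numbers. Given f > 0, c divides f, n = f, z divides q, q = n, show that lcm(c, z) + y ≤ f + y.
Since q = n and n = f, q = f. Since z divides q, z divides f. Since c divides f, lcm(c, z) divides f. Since f > 0, lcm(c, z) ≤ f. Then lcm(c, z) + y ≤ f + y.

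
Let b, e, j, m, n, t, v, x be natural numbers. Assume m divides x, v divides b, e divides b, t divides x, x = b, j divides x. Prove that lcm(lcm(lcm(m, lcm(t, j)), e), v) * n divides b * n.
Because t divides x and j divides x, lcm(t, j) divides x. Since m divides x, lcm(m, lcm(t, j)) divides x. x = b, so lcm(m, lcm(t, j)) divides b. Since e divides b, lcm(lcm(m, lcm(t, j)), e) divides b. Since v divides b, lcm(lcm(lcm(m, lcm(t, j)), e), v) divides b. Then lcm(lcm(lcm(m, lcm(t, j)), e), v) * n divides b * n.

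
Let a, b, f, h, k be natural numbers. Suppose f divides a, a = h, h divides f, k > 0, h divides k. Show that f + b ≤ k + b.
Since a = h and f divides a, f divides h. Since h divides f, h = f. Since h divides k, f divides k. k > 0, so f ≤ k. Then f + b ≤ k + b.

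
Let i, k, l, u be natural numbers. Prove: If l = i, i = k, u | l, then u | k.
Because l = i and i = k, l = k. Since u | l, u | k.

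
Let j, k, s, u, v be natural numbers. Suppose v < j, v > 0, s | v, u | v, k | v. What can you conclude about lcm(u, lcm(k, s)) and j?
lcm(u, lcm(k, s)) < j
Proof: Because k | v and s | v, lcm(k, s) | v. u | v, so lcm(u, lcm(k, s)) | v. v > 0, so lcm(u, lcm(k, s)) ≤ v. Since v < j, lcm(u, lcm(k, s)) < j.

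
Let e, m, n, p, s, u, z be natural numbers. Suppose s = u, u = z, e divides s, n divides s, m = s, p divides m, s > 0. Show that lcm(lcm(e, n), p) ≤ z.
s = u and u = z, therefore s = z. e divides s and n divides s, thus lcm(e, n) divides s. m = s and p divides m, hence p divides s. Since lcm(e, n) divides s, lcm(lcm(e, n), p) divides s. s > 0, so lcm(lcm(e, n), p) ≤ s. Since s = z, lcm(lcm(e, n), p) ≤ z.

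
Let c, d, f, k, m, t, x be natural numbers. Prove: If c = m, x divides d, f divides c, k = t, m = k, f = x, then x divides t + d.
c = m and m = k, so c = k. Since k = t, c = t. f divides c, so f divides t. f = x, so x divides t. x divides d, so x divides t + d.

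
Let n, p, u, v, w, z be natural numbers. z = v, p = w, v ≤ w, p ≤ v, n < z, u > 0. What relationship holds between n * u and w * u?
n * u < w * u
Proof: p = w and p ≤ v, therefore w ≤ v. v ≤ w, so v = w. z = v, so z = w. Since n < z, n < w. Combining with u > 0, by multiplying by a positive, n * u < w * u.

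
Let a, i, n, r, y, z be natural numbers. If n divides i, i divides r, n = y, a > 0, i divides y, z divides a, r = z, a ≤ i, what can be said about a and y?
a = y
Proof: r = z and i divides r, thus i divides z. Since z divides a, i divides a. Since a > 0, i ≤ a. Because a ≤ i, a = i. Since n = y and n divides i, y divides i. i divides y, so i = y. a = i, so a = y.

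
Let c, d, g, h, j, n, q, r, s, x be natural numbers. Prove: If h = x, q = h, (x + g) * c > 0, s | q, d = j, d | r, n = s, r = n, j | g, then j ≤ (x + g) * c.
Because r = n and d | r, d | n. d = j, so j | n. Since n = s, j | s. q = h and h = x, therefore q = x. Since s | q, s | x. Since j | s, j | x. j | g, so j | x + g. Then j | (x + g) * c. (x + g) * c > 0, so j ≤ (x + g) * c.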